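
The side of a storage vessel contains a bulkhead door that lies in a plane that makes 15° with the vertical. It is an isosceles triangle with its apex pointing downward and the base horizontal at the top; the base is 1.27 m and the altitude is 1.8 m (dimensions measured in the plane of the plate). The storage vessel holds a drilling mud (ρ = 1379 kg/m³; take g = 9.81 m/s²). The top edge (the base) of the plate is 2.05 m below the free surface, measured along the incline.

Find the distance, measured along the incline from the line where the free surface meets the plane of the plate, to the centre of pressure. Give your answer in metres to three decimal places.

γ = ρg = 1379 × 9.81 / 1000 = 13.52799 kN/m³.
The plate makes 15° with the vertical, i.e. θ = 90° − 15° = 75° to the horizontal. Measuring y along the incline from the free-surface line, vertical depth h = y·sinθ with sinθ = 0.965926.
With the apex down, the centroid sits h/3 = 1.8/3 = 0.6 m below the base (the top edge), so y_c = 2.05 + 0.6 = 2.65 m and h_c = 2.65 × 0.965926 = 2.5597 m.
A = ½ × 1.27 × 1.8 = 1.143 m².
Resultant F = γ·h_c·A = 13.52799 × 2.5597 × 1.143 = 39.5793 kN.
I_c = b·h³/36 = 1.27 × 1.8³/36 = 0.20574 m⁴.
Centre of pressure: y_p = y_c + I_c/(y_c·A) = 2.65 + 0.20574/(2.65 × 1.143) = 2.65 + 0.0679245 = 2.71792 m along the plane.

y_p = 2.718 m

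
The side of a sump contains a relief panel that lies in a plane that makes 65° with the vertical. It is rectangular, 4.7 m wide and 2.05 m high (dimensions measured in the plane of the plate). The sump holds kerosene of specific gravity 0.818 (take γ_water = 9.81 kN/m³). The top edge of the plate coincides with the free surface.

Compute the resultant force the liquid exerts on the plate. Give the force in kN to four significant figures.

γ = 0.818 × 9.81 = 8.02458 kN/m³.
The plate makes 65° with the vertical, i.e. θ = 90° − 65° = 25° to the horizontal. Measuring y along the incline from the free-surface line, vertical depth h = y·sinθ with sinθ = 0.422618.
The centroid lies 2.05/2 = 1.025 m below the top edge, so y_c = 1.025 m and h_c = 1.025 × 0.422618 = 0.433183 m.
A = 4.7 × 2.05 = 9.635 m².
Resultant F = γ·h_c·A = 8.02458 × 0.433183 × 9.635 = 33.4923 kN.

F ≈ 33.49 kN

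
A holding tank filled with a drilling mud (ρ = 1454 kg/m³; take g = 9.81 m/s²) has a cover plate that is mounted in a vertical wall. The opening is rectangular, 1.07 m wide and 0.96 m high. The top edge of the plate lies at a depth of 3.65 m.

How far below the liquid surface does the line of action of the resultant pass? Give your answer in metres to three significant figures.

γ = ρg = 1454 × 9.81 / 1000 = 14.26374 kN/m³.
The centroid lies 0.96/2 = 0.48 m below the top edge, so the centroid depth is h_c = 3.65 + 0.48 = 4.13 m.
A = 1.07 × 0.96 = 1.0272 m².
Resultant F = γ·h_c·A = 14.26374 × 4.13 × 1.0272 = 60.5116 kN.
I_c = b·h³/12 = 1.07 × 0.96³/12 = 0.078889 m⁴.
Centre of pressure: y_p = y_c + I_c/(y_c·A) = 4.13 + 0.078889/(4.13 × 1.0272) = 4.13 + 0.0185957 = 4.1486 m along the plane.

h_p = 4.15 m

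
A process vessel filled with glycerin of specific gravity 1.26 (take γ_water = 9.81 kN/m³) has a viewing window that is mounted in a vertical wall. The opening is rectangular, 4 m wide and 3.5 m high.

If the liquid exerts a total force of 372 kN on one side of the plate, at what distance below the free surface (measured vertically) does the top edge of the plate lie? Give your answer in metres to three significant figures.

γ = 1.26 × 9.81 = 12.3606 kN/m³.
A = 4 × 3.5 = 14 m².
From F = γ·h_c·A, the centroid depth is h_c = 372/(12.3606 × 14) = 2.14969 m.
The centroid lies 3.5/2 = 1.75 m below the top edge, so the top edge sits at h_top = 2.14969 − 1.75 = 0.39969 m below the surface.

d_top ≈ 0.400 m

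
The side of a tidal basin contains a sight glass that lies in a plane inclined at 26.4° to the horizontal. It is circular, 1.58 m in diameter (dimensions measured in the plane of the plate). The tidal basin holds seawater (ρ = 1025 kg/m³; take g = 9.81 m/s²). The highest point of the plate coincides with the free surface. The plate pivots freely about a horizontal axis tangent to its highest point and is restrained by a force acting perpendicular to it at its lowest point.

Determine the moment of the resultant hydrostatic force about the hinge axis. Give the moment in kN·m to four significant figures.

γ = ρg = 1025 × 9.81 / 1000 = 10.05525 kN/m³.
Let θ = 26.4° be the plate's angle to the horizontal; measure y along the incline from where the plane meets the free surface. Vertical depth h = y·sinθ with sinθ = 0.444635.
The centroid is at the centre, 0.79 m below the top of the plate, so y_c = 0.79 m and h_c = 0.79 × 0.444635 = 0.351262 m.
A = π(0.79)² = 1.96067 m².
Resultant F = γ·h_c·A = 10.05525 × 0.351262 × 1.96067 = 6.92514 kN.
I_c = πr⁴/4 = π × 0.79⁴/4 = 0.305913 m⁴.
Centre of pressure: y_p = y_c + I_c/(y_c·A) = 0.79 + 0.305913/(0.79 × 1.96067) = 0.79 + 0.1975 = 0.9875 m along the plane.
The resultant acts 0.79 + 0.1975 = 0.9875 m (along the plate) below the hinge at the top edge, so the moment about the hinge is M = F × 0.9875 = 6.92514 × 0.9875 = 6.83858 kN·m.

M ≈ 6.839 kN·m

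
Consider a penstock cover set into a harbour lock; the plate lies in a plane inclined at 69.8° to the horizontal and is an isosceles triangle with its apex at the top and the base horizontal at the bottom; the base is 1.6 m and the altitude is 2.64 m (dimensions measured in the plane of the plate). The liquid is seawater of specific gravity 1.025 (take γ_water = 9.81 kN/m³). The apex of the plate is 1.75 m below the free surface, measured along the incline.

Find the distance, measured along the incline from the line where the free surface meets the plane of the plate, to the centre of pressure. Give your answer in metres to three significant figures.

y_p = 3.62 m

γ = 1.025 × 9.81 = 10.05525 kN/m³.
Let θ = 69.8° be the plate's angle to the horizontal; measure y along the incline from where the plane meets the free surface. Vertical depth h = y·sinθ with sinθ = 0.938493.
With the apex up, the centroid sits 2h/3 = 2 × 2.64/3 = 1.76 m below the apex, so y_c = 1.75 + 1.76 = 3.51 m and h_c = 3.51 × 0.938493 = 3.29411 m.
A = ½ × 1.6 × 2.64 = 2.112 m².
Resultant F = γ·h_c·A = 10.05525 × 3.29411 × 2.112 = 69.956 kN.
I_c = b·h³/36 = 1.6 × 2.64³/36 = 0.817766 m⁴.
Centre of pressure: y_p = y_c + I_c/(y_c·A) = 3.51 + 0.817766/(3.51 × 2.112) = 3.51 + 0.110313 = 3.62031 m along the plane.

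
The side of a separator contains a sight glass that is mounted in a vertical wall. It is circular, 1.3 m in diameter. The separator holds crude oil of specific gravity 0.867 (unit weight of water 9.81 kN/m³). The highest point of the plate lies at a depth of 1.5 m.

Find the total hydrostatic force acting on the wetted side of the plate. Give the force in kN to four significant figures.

F ≈ 24.27 kN

γ = 0.867 × 9.81 = 8.50527 kN/m³.
The centroid is at the centre, 0.65 m below the top of the plate, so the centroid depth is h_c = 1.5 + 0.65 = 2.15 m.
A = π(0.65)² = 1.32732 m².
Resultant F = γ·h_c·A = 8.50527 × 2.15 × 1.32732 = 24.2718 kN.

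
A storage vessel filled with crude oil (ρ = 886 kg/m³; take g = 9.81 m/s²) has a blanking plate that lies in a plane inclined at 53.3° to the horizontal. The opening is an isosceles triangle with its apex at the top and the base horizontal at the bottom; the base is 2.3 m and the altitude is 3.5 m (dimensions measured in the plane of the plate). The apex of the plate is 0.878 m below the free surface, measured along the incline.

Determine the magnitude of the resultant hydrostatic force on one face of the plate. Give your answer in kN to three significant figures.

F ≈ 90.1 kN

γ = ρg = 886 × 9.81 / 1000 = 8.69166 kN/m³.
Let θ = 53.3° be the plate's angle to the horizontal; measure y along the incline from where the plane meets the free surface. Vertical depth h = y·sinθ with sinθ = 0.801776.
With the apex up, the centroid sits 2h/3 = 2 × 3.5/3 = 2.33333 m below the apex, so y_c = 0.878 + 2.33333 = 3.21133 m and h_c = 3.21133 × 0.801776 = 2.57477 m.
A = ½ × 2.3 × 3.5 = 4.025 m².
Resultant F = γ·h_c·A = 8.69166 × 2.57477 × 4.025 = 90.0756 kN.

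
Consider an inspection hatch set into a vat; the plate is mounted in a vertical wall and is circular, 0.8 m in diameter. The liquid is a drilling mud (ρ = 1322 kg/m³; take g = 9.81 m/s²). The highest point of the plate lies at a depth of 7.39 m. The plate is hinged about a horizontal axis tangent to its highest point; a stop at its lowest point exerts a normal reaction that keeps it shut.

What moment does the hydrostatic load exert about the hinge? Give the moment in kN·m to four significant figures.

γ = ρg = 1322 × 9.81 / 1000 = 12.96882 kN/m³.
The centroid is at the centre, 0.4 m below the top of the plate, so the centroid depth is h_c = 7.39 + 0.4 = 7.79 m.
A = π(0.4)² = 0.502655 m².
Resultant F = γ·h_c·A = 12.96882 × 7.79 × 0.502655 = 50.7818 kN.
I_c = πr⁴/4 = π × 0.4⁴/4 = 0.0201062 m⁴.
Centre of pressure: y_p = y_c + I_c/(y_c·A) = 7.79 + 0.0201062/(7.79 × 0.502655) = 7.79 + 0.00513479 = 7.79513 m along the plane.
The resultant acts 0.4 + 0.00513479 = 0.405135 m (along the plate) below the hinge at the top edge, so the moment about the hinge is M = F × 0.405135 = 50.7818 × 0.405135 = 20.5735 kN·m.

M ≈ 20.57 kN·m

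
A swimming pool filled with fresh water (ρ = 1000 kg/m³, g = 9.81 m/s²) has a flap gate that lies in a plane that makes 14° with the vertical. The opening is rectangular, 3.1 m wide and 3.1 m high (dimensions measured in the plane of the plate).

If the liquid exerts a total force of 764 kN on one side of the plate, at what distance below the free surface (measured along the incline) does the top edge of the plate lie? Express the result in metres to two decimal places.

y_top ≈ 6.80 m

γ = ρg = 1000 × 9.81 = 9810 N/m³ = 9.81 kN/m³.
A = 3.1 × 3.1 = 9.61 m².
From F = γ·h_c·A, the centroid depth is h_c = 764/(9.81 × 9.61) = 8.10403 m.
The plate makes 14° with the vertical, i.e. θ = 90° − 14° = 76° to the horizontal. Measuring y along the incline from the free-surface line, vertical depth h = y·sinθ with sinθ = 0.970296.
Along the incline, y_c = h_c/sinθ = 8.10403/0.970296 = 8.35212 m.
The centroid lies 3.1/2 = 1.55 m below the top edge, so the top edge sits at y_top = 8.35212 − 1.55 = 6.80212 m along the incline.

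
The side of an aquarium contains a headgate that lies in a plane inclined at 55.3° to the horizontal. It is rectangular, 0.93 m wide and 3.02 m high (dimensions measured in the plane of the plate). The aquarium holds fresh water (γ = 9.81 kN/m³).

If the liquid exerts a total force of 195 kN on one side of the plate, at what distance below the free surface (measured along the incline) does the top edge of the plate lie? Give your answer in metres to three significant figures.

y_top ≈ 7.10 m

γ = 9.81 kN/m³.
A = 0.93 × 3.02 = 2.8086 m².
From F = γ·h_c·A, the centroid depth is h_c = 195/(9.81 × 2.8086) = 7.07743 m.
Let θ = 55.3° be the plate's angle to the horizontal; measure y along the incline from where the plane meets the free surface. Vertical depth h = y·sinθ with sinθ = 0.822144.
Along the incline, y_c = h_c/sinθ = 7.07743/0.822144 = 8.6085 m.
The centroid lies 3.02/2 = 1.51 m below the top edge, so the top edge sits at y_top = 8.6085 − 1.51 = 7.0985 m along the incline.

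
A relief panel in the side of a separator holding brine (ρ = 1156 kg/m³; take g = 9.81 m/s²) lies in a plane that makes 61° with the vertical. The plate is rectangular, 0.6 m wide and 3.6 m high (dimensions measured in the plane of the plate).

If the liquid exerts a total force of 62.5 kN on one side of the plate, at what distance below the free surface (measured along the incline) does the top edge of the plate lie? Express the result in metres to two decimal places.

y_top ≈ 3.46 m

γ = ρg = 1156 × 9.81 / 1000 = 11.34036 kN/m³.
A = 0.6 × 3.6 = 2.16 m².
From F = γ·h_c·A, the centroid depth is h_c = 62.5/(11.34036 × 2.16) = 2.55152 m.
The plate makes 61° with the vertical, i.e. θ = 90° − 61° = 29° to the horizontal. Measuring y along the incline from the free-surface line, vertical depth h = y·sinθ with sinθ = 0.484810.
Along the incline, y_c = h_c/sinθ = 2.55152/0.484810 = 5.26293 m.
The centroid lies 3.6/2 = 1.8 m below the top edge, so the top edge sits at y_top = 5.26293 − 1.8 = 3.46293 m along the incline.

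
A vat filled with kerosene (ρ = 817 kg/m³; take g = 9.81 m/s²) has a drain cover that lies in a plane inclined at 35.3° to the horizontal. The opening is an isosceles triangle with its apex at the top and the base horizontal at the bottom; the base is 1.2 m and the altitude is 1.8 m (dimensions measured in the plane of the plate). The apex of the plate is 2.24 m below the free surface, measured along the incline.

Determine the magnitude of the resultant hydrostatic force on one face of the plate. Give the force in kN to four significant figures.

γ = ρg = 817 × 9.81 / 1000 = 8.01477 kN/m³.
Let θ = 35.3° be the plate's angle to the horizontal; measure y along the incline from where the plane meets the free surface. Vertical depth h = y·sinθ with sinθ = 0.577858.
With the apex up, the centroid sits 2h/3 = 2 × 1.8/3 = 1.2 m below the apex, so y_c = 2.24 + 1.2 = 3.44 m and h_c = 3.44 × 0.577858 = 1.98783 m.
A = ½ × 1.2 × 1.8 = 1.08 m².
Resultant F = γ·h_c·A = 8.01477 × 1.98783 × 1.08 = 17.2066 kN.

F ≈ 17.21 kN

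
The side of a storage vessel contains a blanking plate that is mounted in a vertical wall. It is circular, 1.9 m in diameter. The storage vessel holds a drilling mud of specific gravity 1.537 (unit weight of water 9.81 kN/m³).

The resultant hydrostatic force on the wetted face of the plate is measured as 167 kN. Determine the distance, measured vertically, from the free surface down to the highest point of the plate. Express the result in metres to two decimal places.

γ = 1.537 × 9.81 = 15.07797 kN/m³.
A = π(0.95)² = 2.83529 m².
From F = γ·h_c·A, the centroid depth is h_c = 167/(15.07797 × 2.83529) = 3.90639 m.
The centroid is at the centre, 0.95 m below the top of the plate, so the highest point sits at h_top = 3.90639 − 0.95 = 2.95639 m below the surface.

d_top ≈ 2.96 m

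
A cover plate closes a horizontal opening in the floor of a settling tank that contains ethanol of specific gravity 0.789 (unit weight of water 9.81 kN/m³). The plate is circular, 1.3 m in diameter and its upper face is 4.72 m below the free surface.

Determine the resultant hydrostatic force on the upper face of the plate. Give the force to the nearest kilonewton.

γ = 0.789 × 9.81 = 7.74009 kN/m³.
The plate is horizontal, so pressure is uniform at p = γ·h = 7.74009 × 4.72 = 36.5332 kN/m².
A = π(0.65)² = 1.32732 m².
F = p·A = 36.5332 × 1.32732 = 48.4912 kN.

F ≈ 48 kN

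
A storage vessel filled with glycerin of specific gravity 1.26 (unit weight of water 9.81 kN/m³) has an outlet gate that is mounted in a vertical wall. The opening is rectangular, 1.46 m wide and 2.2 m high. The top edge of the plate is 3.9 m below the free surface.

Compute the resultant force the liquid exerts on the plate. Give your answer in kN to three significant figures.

F ≈ 199 kN

γ = 1.26 × 9.81 = 12.3606 kN/m³.
The centroid lies 2.2/2 = 1.1 m below the top edge, so the centroid depth is h_c = 3.9 + 1.1 = 5 m.
A = 1.46 × 2.2 = 3.212 m².
Resultant F = γ·h_c·A = 12.3606 × 5 × 3.212 = 198.511 kN.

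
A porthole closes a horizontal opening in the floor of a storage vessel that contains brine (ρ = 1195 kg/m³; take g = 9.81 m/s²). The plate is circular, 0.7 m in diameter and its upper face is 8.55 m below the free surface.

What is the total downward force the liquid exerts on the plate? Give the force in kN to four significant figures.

F ≈ 38.57 kN

γ = ρg = 1195 × 9.81 / 1000 = 11.72295 kN/m³.
The plate is horizontal, so pressure is uniform at p = γ·h = 11.72295 × 8.55 = 100.231 kN/m².
A = π(0.35)² = 0.384845 m².
F = p·A = 100.231 × 0.384845 = 38.5734 kN.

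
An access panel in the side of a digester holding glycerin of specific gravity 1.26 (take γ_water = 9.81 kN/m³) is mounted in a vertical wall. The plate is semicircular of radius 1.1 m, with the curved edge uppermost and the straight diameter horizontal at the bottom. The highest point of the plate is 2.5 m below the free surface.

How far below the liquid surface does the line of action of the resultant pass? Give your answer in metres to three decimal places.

γ = 1.26 × 9.81 = 12.3606 kN/m³.
The centroid lies 4r/(3π) = 0.466854 m above the diameter, so r − 4r/(3π) = 1.1 − 0.466854 = 0.633146 m below the topmost point, so the centroid depth is h_c = 2.5 + 0.633146 = 3.13315 m.
A = πr²/2 = π × 1.1²/2 = 1.90066 m².
Resultant F = γ·h_c·A = 12.3606 × 3.13315 × 1.90066 = 73.608 kN.
I_c = (π/8 − 8/(9π))·r⁴ = 0.109757 × 1.1⁴ = 0.160695 m⁴.
Centre of pressure: y_p = y_c + I_c/(y_c·A) = 3.13315 + 0.160695/(3.13315 × 1.90066) = 3.13315 + 0.0269846 = 3.16013 m along the plane.

h_p = 3.160 m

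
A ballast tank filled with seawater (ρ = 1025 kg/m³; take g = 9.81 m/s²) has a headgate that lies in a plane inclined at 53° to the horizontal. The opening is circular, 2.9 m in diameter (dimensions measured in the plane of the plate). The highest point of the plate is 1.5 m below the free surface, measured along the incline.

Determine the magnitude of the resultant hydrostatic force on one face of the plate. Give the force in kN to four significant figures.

γ = ρg = 1025 × 9.81 / 1000 = 10.05525 kN/m³.
Let θ = 53° be the plate's angle to the horizontal; measure y along the incline from where the plane meets the free surface. Vertical depth h = y·sinθ with sinθ = 0.798636.
The centroid is at the centre, 1.45 m below the top of the plate, so y_c = 1.5 + 1.45 = 2.95 m and h_c = 2.95 × 0.798636 = 2.35598 m.
A = π(1.45)² = 6.6052 m².
Resultant F = γ·h_c·A = 10.05525 × 2.35598 × 6.6052 = 156.477 kN.

F ≈ 156.5 kN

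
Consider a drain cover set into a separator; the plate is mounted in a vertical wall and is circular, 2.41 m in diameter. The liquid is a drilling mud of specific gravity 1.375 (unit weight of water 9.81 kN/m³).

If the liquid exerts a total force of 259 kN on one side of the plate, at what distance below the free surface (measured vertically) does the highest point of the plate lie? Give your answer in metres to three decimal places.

d_top ≈ 3.004 m

γ = 1.375 × 9.81 = 13.48875 kN/m³.
A = π(1.205)² = 4.56167 m².
From F = γ·h_c·A, the centroid depth is h_c = 259/(13.48875 × 4.56167) = 4.20924 m.
The centroid is at the centre, 1.205 m below the top of the plate, so the highest point sits at h_top = 4.20924 − 1.205 = 3.00424 m below the surface.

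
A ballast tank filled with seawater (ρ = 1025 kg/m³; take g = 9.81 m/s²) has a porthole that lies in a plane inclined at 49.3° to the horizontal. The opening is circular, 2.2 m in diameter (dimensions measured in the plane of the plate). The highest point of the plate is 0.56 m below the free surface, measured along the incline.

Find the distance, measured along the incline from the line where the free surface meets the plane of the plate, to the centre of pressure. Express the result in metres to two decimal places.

y_p = 1.84 m

γ = ρg = 1025 × 9.81 / 1000 = 10.05525 kN/m³.
Let θ = 49.3° be the plate's angle to the horizontal; measure y along the incline from where the plane meets the free surface. Vertical depth h = y·sinθ with sinθ = 0.758134.
The centroid is at the centre, 1.1 m below the top of the plate, so y_c = 0.56 + 1.1 = 1.66 m and h_c = 1.66 × 0.758134 = 1.2585 m.
A = π(1.1)² = 3.80133 m².
Resultant F = γ·h_c·A = 10.05525 × 1.2585 × 3.80133 = 48.1041 kN.
I_c = πr⁴/4 = π × 1.1⁴/4 = 1.1499 m⁴.
Centre of pressure: y_p = y_c + I_c/(y_c·A) = 1.66 + 1.1499/(1.66 × 3.80133) = 1.66 + 0.182229 = 1.84223 m along the plane.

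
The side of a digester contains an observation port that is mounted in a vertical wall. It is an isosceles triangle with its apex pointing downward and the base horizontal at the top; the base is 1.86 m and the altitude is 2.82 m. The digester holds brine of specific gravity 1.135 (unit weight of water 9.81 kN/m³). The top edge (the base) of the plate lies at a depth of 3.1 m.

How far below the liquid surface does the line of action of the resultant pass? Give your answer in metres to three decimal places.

h_p = 4.149 m

γ = 1.135 × 9.81 = 11.13435 kN/m³.
With the apex down, the centroid sits h/3 = 2.82/3 = 0.94 m below the base (the top edge), so the centroid depth is h_c = 3.1 + 0.94 = 4.04 m.
A = ½ × 1.86 × 2.82 = 2.6226 m².
Resultant F = γ·h_c·A = 11.13435 × 4.04 × 2.6226 = 117.972 kN.
I_c = b·h³/36 = 1.86 × 2.82³/36 = 1.15866 m⁴.
Centre of pressure: y_p = y_c + I_c/(y_c·A) = 4.04 + 1.15866/(4.04 × 2.6226) = 4.04 + 0.109356 = 4.14936 m along the plane.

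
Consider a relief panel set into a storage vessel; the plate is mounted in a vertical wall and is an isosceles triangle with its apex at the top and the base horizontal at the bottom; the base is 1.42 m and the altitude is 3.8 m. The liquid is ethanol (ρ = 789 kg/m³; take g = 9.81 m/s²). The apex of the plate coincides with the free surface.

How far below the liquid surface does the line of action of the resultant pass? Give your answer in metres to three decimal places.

γ = ρg = 789 × 9.81 / 1000 = 7.74009 kN/m³.
With the apex up, the centroid sits 2h/3 = 2 × 3.8/3 = 2.53333 m below the apex, so the centroid depth is h_c = 2.53333 m.
A = ½ × 1.42 × 3.8 = 2.698 m².
Resultant F = γ·h_c·A = 7.74009 × 2.53333 × 2.698 = 52.9029 kN.
I_c = b·h³/36 = 1.42 × 3.8³/36 = 2.1644 m⁴.
Centre of pressure: y_p = y_c + I_c/(y_c·A) = 2.53333 + 2.1644/(2.53333 × 2.698) = 2.53333 + 0.316668 = 2.85 m along the plane.

h_p = 2.850 m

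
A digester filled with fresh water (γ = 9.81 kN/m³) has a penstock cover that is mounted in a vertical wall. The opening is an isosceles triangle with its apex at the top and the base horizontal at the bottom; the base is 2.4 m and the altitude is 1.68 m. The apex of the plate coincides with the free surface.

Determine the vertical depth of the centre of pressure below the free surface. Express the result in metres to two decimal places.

h_p = 1.26 m

γ = 9.81 kN/m³.
With the apex up, the centroid sits 2h/3 = 2 × 1.68/3 = 1.12 m below the apex, so the centroid depth is h_c = 1.12 m.
A = ½ × 2.4 × 1.68 = 2.016 m².
Resultant F = γ·h_c·A = 9.81 × 1.12 × 2.016 = 22.1502 kN.
I_c = b·h³/36 = 2.4 × 1.68³/36 = 0.316109 m⁴.
Centre of pressure: y_p = y_c + I_c/(y_c·A) = 1.12 + 0.316109/(1.12 × 2.016) = 1.12 + 0.14 = 1.26 m along the plane.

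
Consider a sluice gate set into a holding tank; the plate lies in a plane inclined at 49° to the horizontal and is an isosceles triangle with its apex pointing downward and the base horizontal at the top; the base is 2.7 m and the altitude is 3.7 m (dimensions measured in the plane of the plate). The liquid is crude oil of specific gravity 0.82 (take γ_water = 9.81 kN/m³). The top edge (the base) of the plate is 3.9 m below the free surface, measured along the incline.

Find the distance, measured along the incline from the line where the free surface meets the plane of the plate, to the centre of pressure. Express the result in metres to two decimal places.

y_p = 5.28 m

γ = 0.82 × 9.81 = 8.0442 kN/m³.
Let θ = 49° be the plate's angle to the horizontal; measure y along the incline from where the plane meets the free surface. Vertical depth h = y·sinθ with sinθ = 0.754710.
With the apex down, the centroid sits h/3 = 3.7/3 = 1.23333 m below the base (the top edge), so y_c = 3.9 + 1.23333 = 5.13333 m and h_c = 5.13333 × 0.754710 = 3.87418 m.
A = ½ × 2.7 × 3.7 = 4.995 m².
Resultant F = γ·h_c·A = 8.0442 × 3.87418 × 4.995 = 155.668 kN.
I_c = b·h³/36 = 2.7 × 3.7³/36 = 3.79898 m⁴.
Centre of pressure: y_p = y_c + I_c/(y_c·A) = 5.13333 + 3.79898/(5.13333 × 4.995) = 5.13333 + 0.14816 = 5.28149 m along the plane.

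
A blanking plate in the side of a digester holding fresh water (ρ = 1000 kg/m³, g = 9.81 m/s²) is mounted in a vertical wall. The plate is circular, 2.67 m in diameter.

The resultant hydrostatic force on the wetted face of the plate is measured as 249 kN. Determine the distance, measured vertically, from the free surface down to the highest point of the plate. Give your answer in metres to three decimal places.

γ = ρg = 1000 × 9.81 = 9810 N/m³ = 9.81 kN/m³.
A = π(1.335)² = 5.59902 m².
From F = γ·h_c·A, the centroid depth is h_c = 249/(9.81 × 5.59902) = 4.53334 m.
The centroid is at the centre, 1.335 m below the top of the plate, so the highest point sits at h_top = 4.53334 − 1.335 = 3.19834 m below the surface.

d_top ≈ 3.198 m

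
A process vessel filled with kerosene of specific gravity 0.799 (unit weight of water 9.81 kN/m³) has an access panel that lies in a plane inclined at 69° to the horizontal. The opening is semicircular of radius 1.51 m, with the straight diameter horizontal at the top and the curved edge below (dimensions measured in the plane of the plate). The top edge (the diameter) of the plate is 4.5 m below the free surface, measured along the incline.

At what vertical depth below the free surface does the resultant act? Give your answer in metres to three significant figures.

h_p = 4.83 m

γ = 0.799 × 9.81 = 7.83819 kN/m³.
Let θ = 69° be the plate's angle to the horizontal; measure y along the incline from where the plane meets the free surface. Vertical depth h = y·sinθ with sinθ = 0.933580.
The centroid of a semicircle lies 4r/(3π) = 0.640864 m from the diameter, here below the top edge, so y_c = 4.5 + 0.640864 = 5.14086 m and h_c = 5.14086 × 0.933580 = 4.7994 m.
A = πr²/2 = π × 1.51²/2 = 3.58157 m².
Resultant F = γ·h_c·A = 7.83819 × 4.7994 × 3.58157 = 134.734 kN.
I_c = (π/8 − 8/(9π))·r⁴ = 0.109757 × 1.51⁴ = 0.570611 m⁴.
Centre of pressure: y_p = y_c + I_c/(y_c·A) = 5.14086 + 0.570611/(5.14086 × 3.58157) = 5.14086 + 0.0309907 = 5.17185 m along the plane.
Vertically, h_p = y_p·sinθ = 5.17185 × 0.933580 = 4.82834 m.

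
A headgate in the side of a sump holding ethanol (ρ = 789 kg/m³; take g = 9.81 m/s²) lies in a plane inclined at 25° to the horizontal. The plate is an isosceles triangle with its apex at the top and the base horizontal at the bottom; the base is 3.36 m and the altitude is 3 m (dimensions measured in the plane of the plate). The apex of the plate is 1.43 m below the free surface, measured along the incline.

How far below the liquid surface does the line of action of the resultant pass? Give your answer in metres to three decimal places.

γ = ρg = 789 × 9.81 / 1000 = 7.74009 kN/m³.
Let θ = 25° be the plate's angle to the horizontal; measure y along the incline from where the plane meets the free surface. Vertical depth h = y·sinθ with sinθ = 0.422618.
With the apex up, the centroid sits 2h/3 = 2 × 3/3 = 2 m below the apex, so y_c = 1.43 + 2 = 3.43 m and h_c = 3.43 × 0.422618 = 1.44958 m.
A = ½ × 3.36 × 3 = 5.04 m².
Resultant F = γ·h_c·A = 7.74009 × 1.44958 × 5.04 = 56.5482 kN.
I_c = b·h³/36 = 3.36 × 3³/36 = 2.52 m⁴.
Centre of pressure: y_p = y_c + I_c/(y_c·A) = 3.43 + 2.52/(3.43 × 5.04) = 3.43 + 0.145773 = 3.57577 m along the plane.
Vertically, h_p = y_p·sinθ = 3.57577 × 0.422618 = 1.51118 m.

h_p = 1.511 m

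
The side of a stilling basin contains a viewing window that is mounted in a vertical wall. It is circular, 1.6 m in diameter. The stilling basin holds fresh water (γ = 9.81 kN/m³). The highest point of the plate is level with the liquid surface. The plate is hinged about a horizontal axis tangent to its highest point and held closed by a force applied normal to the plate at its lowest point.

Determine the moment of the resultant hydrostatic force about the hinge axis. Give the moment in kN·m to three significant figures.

M ≈ 15.8 kN·m

γ = 9.81 kN/m³.
The centroid is at the centre, 0.8 m below the top of the plate, so the centroid depth is h_c = 0.8 m.
A = π(0.8)² = 2.01062 m².
Resultant F = γ·h_c·A = 9.81 × 0.8 × 2.01062 = 15.7793 kN.
I_c = πr⁴/4 = π × 0.8⁴/4 = 0.321699 m⁴.
Centre of pressure: y_p = y_c + I_c/(y_c·A) = 0.8 + 0.321699/(0.8 × 2.01062) = 0.8 + 0.2 = 1 m along the plane.
The resultant acts 0.8 + 0.2 = 1 m (along the plate) below the hinge at the top edge, so the moment about the hinge is M = F × 1 = 15.7793 × 1 = 15.7793 kN·m.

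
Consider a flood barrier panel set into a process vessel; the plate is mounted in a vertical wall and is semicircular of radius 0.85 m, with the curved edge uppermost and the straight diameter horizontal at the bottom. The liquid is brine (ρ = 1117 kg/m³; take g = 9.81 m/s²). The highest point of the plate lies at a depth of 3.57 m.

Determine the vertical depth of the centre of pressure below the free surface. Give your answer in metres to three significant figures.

h_p = 4.07 m

γ = ρg = 1117 × 9.81 / 1000 = 10.95777 kN/m³.
The centroid lies 4r/(3π) = 0.360751 m above the diameter, so r − 4r/(3π) = 0.85 − 0.360751 = 0.489249 m below the topmost point, so the centroid depth is h_c = 3.57 + 0.489249 = 4.05925 m.
A = πr²/2 = π × 0.85²/2 = 1.1349 m².
Resultant F = γ·h_c·A = 10.95777 × 4.05925 × 1.1349 = 50.4807 kN.
I_c = (π/8 − 8/(9π))·r⁴ = 0.109757 × 0.85⁴ = 0.0572938 m⁴.
Centre of pressure: y_p = y_c + I_c/(y_c·A) = 4.05925 + 0.0572938/(4.05925 × 1.1349) = 4.05925 + 0.0124367 = 4.07169 m along the plane.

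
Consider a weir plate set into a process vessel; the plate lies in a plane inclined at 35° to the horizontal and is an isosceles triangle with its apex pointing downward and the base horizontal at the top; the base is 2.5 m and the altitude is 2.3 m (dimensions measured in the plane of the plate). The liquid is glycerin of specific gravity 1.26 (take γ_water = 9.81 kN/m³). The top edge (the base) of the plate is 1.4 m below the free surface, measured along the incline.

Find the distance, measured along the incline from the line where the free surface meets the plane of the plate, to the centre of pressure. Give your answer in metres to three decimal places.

γ = 1.26 × 9.81 = 12.3606 kN/m³.
Let θ = 35° be the plate's angle to the horizontal; measure y along the incline from where the plane meets the free surface. Vertical depth h = y·sinθ with sinθ = 0.573576.
With the apex down, the centroid sits h/3 = 2.3/3 = 0.766667 m below the base (the top edge), so y_c = 1.4 + 0.766667 = 2.16667 m and h_c = 2.16667 × 0.573576 = 1.24275 m.
A = ½ × 2.5 × 2.3 = 2.875 m².
Resultant F = γ·h_c·A = 12.3606 × 1.24275 × 2.875 = 44.1633 kN.
I_c = b·h³/36 = 2.5 × 2.3³/36 = 0.844931 m⁴.
Centre of pressure: y_p = y_c + I_c/(y_c·A) = 2.16667 + 0.844931/(2.16667 × 2.875) = 2.16667 + 0.135641 = 2.30231 m along the plane.

y_p = 2.302 m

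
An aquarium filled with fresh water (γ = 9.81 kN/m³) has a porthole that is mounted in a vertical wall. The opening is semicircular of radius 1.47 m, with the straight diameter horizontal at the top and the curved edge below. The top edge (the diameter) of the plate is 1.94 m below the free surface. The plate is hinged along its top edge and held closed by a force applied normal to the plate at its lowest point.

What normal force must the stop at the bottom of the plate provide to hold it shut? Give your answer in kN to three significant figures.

P ≈ 39.7 kN

γ = 9.81 kN/m³.
The centroid of a semicircle lies 4r/(3π) = 0.623887 m from the diameter, here below the top edge, so the centroid depth is h_c = 1.94 + 0.623887 = 2.56389 m.
A = πr²/2 = π × 1.47²/2 = 3.39433 m².
Resultant F = γ·h_c·A = 9.81 × 2.56389 × 3.39433 = 85.3734 kN.
I_c = (π/8 − 8/(9π))·r⁴ = 0.109757 × 1.47⁴ = 0.512509 m⁴.
Centre of pressure: y_p = y_c + I_c/(y_c·A) = 2.56389 + 0.512509/(2.56389 × 3.39433) = 2.56389 + 0.0588909 = 2.62278 m along the plane.
The resultant acts 0.623887 + 0.0588909 = 0.682778 m (along the plate) below the hinge at the top edge, so the moment about the hinge is M = F × 0.682778 = 85.3734 × 0.682778 = 58.2911 kN·m.
A normal force at the bottom, 1.47 m from the hinge, must supply this moment: P = 58.2911/1.47 = 39.6538 kN.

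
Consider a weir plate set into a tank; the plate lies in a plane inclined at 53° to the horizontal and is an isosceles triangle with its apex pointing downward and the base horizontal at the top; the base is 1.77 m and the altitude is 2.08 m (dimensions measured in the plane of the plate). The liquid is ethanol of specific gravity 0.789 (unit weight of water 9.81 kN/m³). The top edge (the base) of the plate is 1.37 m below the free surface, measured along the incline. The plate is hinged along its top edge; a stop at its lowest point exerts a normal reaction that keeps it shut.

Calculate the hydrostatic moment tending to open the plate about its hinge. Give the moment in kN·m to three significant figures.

γ = 0.789 × 9.81 = 7.74009 kN/m³.
Let θ = 53° be the plate's angle to the horizontal; measure y along the incline from where the plane meets the free surface. Vertical depth h = y·sinθ with sinθ = 0.798636.
With the apex down, the centroid sits h/3 = 2.08/3 = 0.693333 m below the base (the top edge), so y_c = 1.37 + 0.693333 = 2.06333 m and h_c = 2.06333 × 0.798636 = 1.64785 m.
A = ½ × 1.77 × 2.08 = 1.8408 m².
Resultant F = γ·h_c·A = 7.74009 × 1.64785 × 1.8408 = 23.4785 kN.
I_c = b·h³/36 = 1.77 × 2.08³/36 = 0.442447 m⁴.
Centre of pressure: y_p = y_c + I_c/(y_c·A) = 2.06333 + 0.442447/(2.06333 × 1.8408) = 2.06333 + 0.116489 = 2.17982 m along the plane.
The resultant acts 0.693333 + 0.116489 = 0.809822 m (along the plate) below the hinge at the top edge, so the moment about the hinge is M = F × 0.809822 = 23.4785 × 0.809822 = 19.0134 kN·m.

M ≈ 19.0 kN·m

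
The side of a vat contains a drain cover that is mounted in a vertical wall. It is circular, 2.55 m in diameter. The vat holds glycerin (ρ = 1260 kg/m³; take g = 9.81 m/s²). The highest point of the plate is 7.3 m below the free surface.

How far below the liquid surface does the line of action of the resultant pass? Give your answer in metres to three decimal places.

h_p = 8.622 m

γ = ρg = 1260 × 9.81 / 1000 = 12.3606 kN/m³.
The centroid is at the centre, 1.275 m below the top of the plate, so the centroid depth is h_c = 7.3 + 1.275 = 8.575 m.
A = π(1.275)² = 5.10705 m².
Resultant F = γ·h_c·A = 12.3606 × 8.575 × 5.10705 = 541.307 kN.
I_c = πr⁴/4 = π × 1.275⁴/4 = 2.07554 m⁴.
Centre of pressure: y_p = y_c + I_c/(y_c·A) = 8.575 + 2.07554/(8.575 × 5.10705) = 8.575 + 0.0473944 = 8.62239 m along the plane.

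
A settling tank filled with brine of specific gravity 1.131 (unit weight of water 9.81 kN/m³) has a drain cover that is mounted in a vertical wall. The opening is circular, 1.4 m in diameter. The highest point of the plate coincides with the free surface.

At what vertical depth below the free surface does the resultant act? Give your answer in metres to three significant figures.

h_p = 0.875 m

γ = 1.131 × 9.81 = 11.09511 kN/m³.
The centroid is at the centre, 0.7 m below the top of the plate, so the centroid depth is h_c = 0.7 m.
A = π(0.7)² = 1.53938 m².
Resultant F = γ·h_c·A = 11.09511 × 0.7 × 1.53938 = 11.9557 kN.
I_c = πr⁴/4 = π × 0.7⁴/4 = 0.188574 m⁴.
Centre of pressure: y_p = y_c + I_c/(y_c·A) = 0.7 + 0.188574/(0.7 × 1.53938) = 0.7 + 0.175 = 0.875 m along the plane.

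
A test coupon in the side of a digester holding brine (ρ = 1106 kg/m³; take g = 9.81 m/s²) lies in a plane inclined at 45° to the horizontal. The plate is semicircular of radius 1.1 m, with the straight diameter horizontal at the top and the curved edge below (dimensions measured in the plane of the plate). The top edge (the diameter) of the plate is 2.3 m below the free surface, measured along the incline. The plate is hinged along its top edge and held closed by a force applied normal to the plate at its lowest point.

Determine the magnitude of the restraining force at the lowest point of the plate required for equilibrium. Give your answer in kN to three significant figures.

γ = ρg = 1106 × 9.81 / 1000 = 10.84986 kN/m³.
Let θ = 45° be the plate's angle to the horizontal; measure y along the incline from where the plane meets the free surface. Vertical depth h = y·sinθ with sinθ = 0.707107.
The centroid of a semicircle lies 4r/(3π) = 0.466854 m from the diameter, here below the top edge, so y_c = 2.3 + 0.466854 = 2.76685 m and h_c = 2.76685 × 0.707107 = 1.95646 m.
A = πr²/2 = π × 1.1²/2 = 1.90066 m².
Resultant F = γ·h_c·A = 10.84986 × 1.95646 × 1.90066 = 40.3459 kN.
I_c = (π/8 − 8/(9π))·r⁴ = 0.109757 × 1.1⁴ = 0.160695 m⁴.
Centre of pressure: y_p = y_c + I_c/(y_c·A) = 2.76685 + 0.160695/(2.76685 × 1.90066) = 2.76685 + 0.0305571 = 2.79741 m along the plane.
The resultant acts 0.466854 + 0.0305571 = 0.497411 m (along the plate) below the hinge at the top edge, so the moment about the hinge is M = F × 0.497411 = 40.3459 × 0.497411 = 20.0685 kN·m.
A normal force at the bottom, 1.1 m from the hinge, must supply this moment: P = 20.0685/1.1 = 18.2441 kN.

P ≈ 18.2 kN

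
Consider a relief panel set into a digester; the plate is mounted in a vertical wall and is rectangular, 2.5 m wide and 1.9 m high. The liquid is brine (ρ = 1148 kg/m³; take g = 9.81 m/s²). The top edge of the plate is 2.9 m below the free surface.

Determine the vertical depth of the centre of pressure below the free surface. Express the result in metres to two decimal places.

h_p = 3.93 m

γ = ρg = 1148 × 9.81 / 1000 = 11.26188 kN/m³.
The centroid lies 1.9/2 = 0.95 m below the top edge, so the centroid depth is h_c = 2.9 + 0.95 = 3.85 m.
A = 2.5 × 1.9 = 4.75 m².
Resultant F = γ·h_c·A = 11.26188 × 3.85 × 4.75 = 205.952 kN.
I_c = b·h³/12 = 2.5 × 1.9³/12 = 1.42896 m⁴.
Centre of pressure: y_p = y_c + I_c/(y_c·A) = 3.85 + 1.42896/(3.85 × 4.75) = 3.85 + 0.0781386 = 3.92814 m along the plane.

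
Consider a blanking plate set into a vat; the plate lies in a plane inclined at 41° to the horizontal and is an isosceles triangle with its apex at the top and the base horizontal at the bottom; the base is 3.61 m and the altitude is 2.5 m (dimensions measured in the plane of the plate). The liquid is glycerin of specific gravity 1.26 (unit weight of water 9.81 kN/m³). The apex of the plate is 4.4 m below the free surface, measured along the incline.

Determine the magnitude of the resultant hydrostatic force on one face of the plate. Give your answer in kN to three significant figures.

F ≈ 222 kN

γ = 1.26 × 9.81 = 12.3606 kN/m³.
Let θ = 41° be the plate's angle to the horizontal; measure y along the incline from where the plane meets the free surface. Vertical depth h = y·sinθ with sinθ = 0.656059.
With the apex up, the centroid sits 2h/3 = 2 × 2.5/3 = 1.66667 m below the apex, so y_c = 4.4 + 1.66667 = 6.06667 m and h_c = 6.06667 × 0.656059 = 3.98009 m.
A = ½ × 3.61 × 2.5 = 4.5125 m².
Resultant F = γ·h_c·A = 12.3606 × 3.98009 × 4.5125 = 221.998 kN.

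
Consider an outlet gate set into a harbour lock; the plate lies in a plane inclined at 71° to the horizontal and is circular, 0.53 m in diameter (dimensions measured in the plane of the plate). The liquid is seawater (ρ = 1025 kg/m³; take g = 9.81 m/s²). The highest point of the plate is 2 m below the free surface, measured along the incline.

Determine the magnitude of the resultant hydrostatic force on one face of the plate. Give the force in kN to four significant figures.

F ≈ 4.751 kN

γ = ρg = 1025 × 9.81 / 1000 = 10.05525 kN/m³.
Let θ = 71° be the plate's angle to the horizontal; measure y along the incline from where the plane meets the free surface. Vertical depth h = y·sinθ with sinθ = 0.945519.
The centroid is at the centre, 0.265 m below the top of the plate, so y_c = 2 + 0.265 = 2.265 m and h_c = 2.265 × 0.945519 = 2.1416 m.
A = π(0.265)² = 0.220618 m².
Resultant F = γ·h_c·A = 10.05525 × 2.1416 × 0.220618 = 4.75086 kN.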